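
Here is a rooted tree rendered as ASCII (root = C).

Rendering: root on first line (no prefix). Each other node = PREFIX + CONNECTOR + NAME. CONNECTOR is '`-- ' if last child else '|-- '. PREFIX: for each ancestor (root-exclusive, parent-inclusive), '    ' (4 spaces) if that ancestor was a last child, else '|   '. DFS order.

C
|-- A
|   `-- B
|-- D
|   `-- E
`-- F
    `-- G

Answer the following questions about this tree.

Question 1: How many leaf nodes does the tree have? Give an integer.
Answer: 3

Derivation:
Leaves (nodes with no children): B, E, G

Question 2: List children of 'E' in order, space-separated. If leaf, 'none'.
Answer: none

Derivation:
Node E's children (from adjacency): (leaf)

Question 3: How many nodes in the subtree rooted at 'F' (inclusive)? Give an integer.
Subtree rooted at F contains: F, G
Count = 2

Answer: 2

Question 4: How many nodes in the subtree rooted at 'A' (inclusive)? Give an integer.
Subtree rooted at A contains: A, B
Count = 2

Answer: 2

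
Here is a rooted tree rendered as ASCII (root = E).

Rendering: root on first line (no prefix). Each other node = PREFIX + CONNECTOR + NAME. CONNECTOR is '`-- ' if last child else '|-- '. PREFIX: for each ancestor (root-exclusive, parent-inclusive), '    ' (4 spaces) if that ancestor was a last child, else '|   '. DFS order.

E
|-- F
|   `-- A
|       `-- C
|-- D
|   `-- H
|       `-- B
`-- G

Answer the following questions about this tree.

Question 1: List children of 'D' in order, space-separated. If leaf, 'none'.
Answer: H

Derivation:
Node D's children (from adjacency): H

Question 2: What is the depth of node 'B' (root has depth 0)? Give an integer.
Path from root to B: E -> D -> H -> B
Depth = number of edges = 3

Answer: 3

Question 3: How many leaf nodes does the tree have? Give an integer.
Leaves (nodes with no children): B, C, G

Answer: 3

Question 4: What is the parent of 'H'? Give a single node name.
Scan adjacency: H appears as child of D

Answer: D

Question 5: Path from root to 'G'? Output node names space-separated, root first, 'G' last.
Answer: E G

Derivation:
Walk down from root: E -> G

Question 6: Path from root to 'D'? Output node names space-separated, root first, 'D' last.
Answer: E D

Derivation:
Walk down from root: E -> D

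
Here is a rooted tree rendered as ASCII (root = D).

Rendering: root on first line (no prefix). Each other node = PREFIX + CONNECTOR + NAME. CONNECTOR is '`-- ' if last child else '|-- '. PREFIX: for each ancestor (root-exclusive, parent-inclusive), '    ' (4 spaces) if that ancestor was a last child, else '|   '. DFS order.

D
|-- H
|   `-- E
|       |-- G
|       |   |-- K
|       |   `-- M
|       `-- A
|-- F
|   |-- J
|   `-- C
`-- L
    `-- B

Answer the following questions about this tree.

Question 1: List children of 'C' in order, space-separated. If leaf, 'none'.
Answer: none

Derivation:
Node C's children (from adjacency): (leaf)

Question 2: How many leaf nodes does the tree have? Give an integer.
Leaves (nodes with no children): A, B, C, J, K, M

Answer: 6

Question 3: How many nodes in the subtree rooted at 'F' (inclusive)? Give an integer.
Subtree rooted at F contains: C, F, J
Count = 3

Answer: 3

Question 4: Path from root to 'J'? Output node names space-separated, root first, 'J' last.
Walk down from root: D -> F -> J

Answer: D F J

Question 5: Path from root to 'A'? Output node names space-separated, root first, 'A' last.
Walk down from root: D -> H -> E -> A

Answer: D H E A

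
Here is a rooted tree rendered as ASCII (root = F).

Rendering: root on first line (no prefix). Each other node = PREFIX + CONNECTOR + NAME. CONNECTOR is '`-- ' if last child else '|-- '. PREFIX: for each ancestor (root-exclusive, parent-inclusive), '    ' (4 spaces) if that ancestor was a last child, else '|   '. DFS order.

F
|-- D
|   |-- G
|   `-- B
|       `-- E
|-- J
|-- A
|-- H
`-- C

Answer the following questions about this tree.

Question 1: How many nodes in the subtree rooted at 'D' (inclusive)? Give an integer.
Answer: 4

Derivation:
Subtree rooted at D contains: B, D, E, G
Count = 4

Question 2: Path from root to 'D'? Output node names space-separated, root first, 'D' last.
Answer: F D

Derivation:
Walk down from root: F -> D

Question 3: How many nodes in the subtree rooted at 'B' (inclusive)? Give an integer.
Answer: 2

Derivation:
Subtree rooted at B contains: B, E
Count = 2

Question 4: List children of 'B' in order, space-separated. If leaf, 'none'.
Node B's children (from adjacency): E

Answer: E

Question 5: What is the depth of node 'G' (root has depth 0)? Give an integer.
Path from root to G: F -> D -> G
Depth = number of edges = 2

Answer: 2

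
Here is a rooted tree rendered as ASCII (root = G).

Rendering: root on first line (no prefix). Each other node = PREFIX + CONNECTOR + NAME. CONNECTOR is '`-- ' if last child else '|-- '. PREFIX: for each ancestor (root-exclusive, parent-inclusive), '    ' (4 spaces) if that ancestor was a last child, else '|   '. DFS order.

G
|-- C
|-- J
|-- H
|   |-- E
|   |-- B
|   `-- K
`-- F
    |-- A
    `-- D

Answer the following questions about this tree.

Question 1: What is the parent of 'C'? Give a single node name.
Scan adjacency: C appears as child of G

Answer: G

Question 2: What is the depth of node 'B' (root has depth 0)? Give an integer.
Answer: 2

Derivation:
Path from root to B: G -> H -> B
Depth = number of edges = 2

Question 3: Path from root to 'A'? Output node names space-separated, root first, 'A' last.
Walk down from root: G -> F -> A

Answer: G F A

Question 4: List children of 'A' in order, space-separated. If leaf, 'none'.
Answer: none

Derivation:
Node A's children (from adjacency): (leaf)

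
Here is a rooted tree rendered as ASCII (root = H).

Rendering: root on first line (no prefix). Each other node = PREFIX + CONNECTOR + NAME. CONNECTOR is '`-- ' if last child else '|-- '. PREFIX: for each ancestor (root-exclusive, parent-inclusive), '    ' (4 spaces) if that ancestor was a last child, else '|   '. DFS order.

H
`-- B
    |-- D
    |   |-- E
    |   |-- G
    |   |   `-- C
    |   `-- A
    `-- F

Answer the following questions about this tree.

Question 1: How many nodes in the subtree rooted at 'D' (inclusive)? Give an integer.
Subtree rooted at D contains: A, C, D, E, G
Count = 5

Answer: 5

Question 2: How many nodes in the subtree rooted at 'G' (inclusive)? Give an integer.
Subtree rooted at G contains: C, G
Count = 2

Answer: 2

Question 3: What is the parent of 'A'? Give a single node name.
Scan adjacency: A appears as child of D

Answer: D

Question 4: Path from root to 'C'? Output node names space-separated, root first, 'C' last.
Walk down from root: H -> B -> D -> G -> C

Answer: H B D G C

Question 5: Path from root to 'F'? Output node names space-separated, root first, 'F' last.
Walk down from root: H -> B -> F

Answer: H B F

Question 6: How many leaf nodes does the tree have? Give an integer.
Leaves (nodes with no children): A, C, E, F

Answer: 4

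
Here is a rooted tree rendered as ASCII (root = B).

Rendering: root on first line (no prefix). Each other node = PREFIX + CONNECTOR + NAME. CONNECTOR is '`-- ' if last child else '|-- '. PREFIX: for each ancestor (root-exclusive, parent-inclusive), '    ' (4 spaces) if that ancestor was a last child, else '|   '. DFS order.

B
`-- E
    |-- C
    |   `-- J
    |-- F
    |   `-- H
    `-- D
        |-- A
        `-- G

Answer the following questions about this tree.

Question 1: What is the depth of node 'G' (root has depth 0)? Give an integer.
Answer: 3

Derivation:
Path from root to G: B -> E -> D -> G
Depth = number of edges = 3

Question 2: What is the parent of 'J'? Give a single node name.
Answer: C

Derivation:
Scan adjacency: J appears as child of C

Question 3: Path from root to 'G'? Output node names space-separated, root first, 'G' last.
Answer: B E D G

Derivation:
Walk down from root: B -> E -> D -> G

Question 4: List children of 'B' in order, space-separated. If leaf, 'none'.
Answer: E

Derivation:
Node B's children (from adjacency): E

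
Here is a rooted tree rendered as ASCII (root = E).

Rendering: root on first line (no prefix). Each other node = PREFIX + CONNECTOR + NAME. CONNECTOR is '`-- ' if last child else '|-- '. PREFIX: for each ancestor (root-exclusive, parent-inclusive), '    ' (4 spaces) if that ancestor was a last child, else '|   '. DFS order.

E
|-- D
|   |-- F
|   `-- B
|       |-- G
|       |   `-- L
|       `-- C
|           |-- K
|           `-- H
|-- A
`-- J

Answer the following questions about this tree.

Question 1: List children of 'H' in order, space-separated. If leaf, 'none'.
Node H's children (from adjacency): (leaf)

Answer: none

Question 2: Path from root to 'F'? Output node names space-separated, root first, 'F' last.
Answer: E D F

Derivation:
Walk down from root: E -> D -> F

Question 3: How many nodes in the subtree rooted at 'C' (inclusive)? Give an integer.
Subtree rooted at C contains: C, H, K
Count = 3

Answer: 3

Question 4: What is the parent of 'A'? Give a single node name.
Scan adjacency: A appears as child of E

Answer: E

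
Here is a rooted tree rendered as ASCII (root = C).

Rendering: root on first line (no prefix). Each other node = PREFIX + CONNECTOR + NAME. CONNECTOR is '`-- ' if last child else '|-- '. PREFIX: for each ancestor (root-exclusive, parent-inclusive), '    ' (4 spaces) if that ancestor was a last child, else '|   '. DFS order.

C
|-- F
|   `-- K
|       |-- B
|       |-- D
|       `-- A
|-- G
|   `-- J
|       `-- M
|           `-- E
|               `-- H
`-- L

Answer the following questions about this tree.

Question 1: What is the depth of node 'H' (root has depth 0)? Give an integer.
Path from root to H: C -> G -> J -> M -> E -> H
Depth = number of edges = 5

Answer: 5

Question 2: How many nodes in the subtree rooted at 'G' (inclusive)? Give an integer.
Subtree rooted at G contains: E, G, H, J, M
Count = 5

Answer: 5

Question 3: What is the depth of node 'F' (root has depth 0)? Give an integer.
Path from root to F: C -> F
Depth = number of edges = 1

Answer: 1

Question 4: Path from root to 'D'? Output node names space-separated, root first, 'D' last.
Walk down from root: C -> F -> K -> D

Answer: C F K D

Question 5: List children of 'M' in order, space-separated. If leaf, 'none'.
Answer: E

Derivation:
Node M's children (from adjacency): E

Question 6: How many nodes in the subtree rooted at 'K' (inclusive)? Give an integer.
Answer: 4

Derivation:
Subtree rooted at K contains: A, B, D, K
Count = 4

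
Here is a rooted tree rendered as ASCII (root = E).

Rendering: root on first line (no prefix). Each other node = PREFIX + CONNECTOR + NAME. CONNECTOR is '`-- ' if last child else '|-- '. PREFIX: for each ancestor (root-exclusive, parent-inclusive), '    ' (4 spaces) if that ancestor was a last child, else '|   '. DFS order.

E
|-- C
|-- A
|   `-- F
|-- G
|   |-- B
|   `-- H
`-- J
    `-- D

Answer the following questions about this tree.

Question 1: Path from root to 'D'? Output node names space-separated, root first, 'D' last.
Answer: E J D

Derivation:
Walk down from root: E -> J -> D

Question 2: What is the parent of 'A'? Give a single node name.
Scan adjacency: A appears as child of E

Answer: E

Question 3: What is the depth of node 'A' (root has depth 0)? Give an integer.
Path from root to A: E -> A
Depth = number of edges = 1

Answer: 1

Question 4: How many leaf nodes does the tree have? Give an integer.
Leaves (nodes with no children): B, C, D, F, H

Answer: 5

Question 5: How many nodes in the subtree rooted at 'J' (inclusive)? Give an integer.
Answer: 2

Derivation:
Subtree rooted at J contains: D, J
Count = 2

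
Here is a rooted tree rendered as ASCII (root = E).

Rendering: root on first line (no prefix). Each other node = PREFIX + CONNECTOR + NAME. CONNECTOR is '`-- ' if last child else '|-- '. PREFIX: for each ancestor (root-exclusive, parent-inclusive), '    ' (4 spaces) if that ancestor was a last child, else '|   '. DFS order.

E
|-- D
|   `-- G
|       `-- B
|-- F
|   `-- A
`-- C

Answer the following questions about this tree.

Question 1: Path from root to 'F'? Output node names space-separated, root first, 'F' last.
Answer: E F

Derivation:
Walk down from root: E -> F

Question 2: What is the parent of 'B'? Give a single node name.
Scan adjacency: B appears as child of G

Answer: G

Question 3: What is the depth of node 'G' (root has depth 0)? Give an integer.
Path from root to G: E -> D -> G
Depth = number of edges = 2

Answer: 2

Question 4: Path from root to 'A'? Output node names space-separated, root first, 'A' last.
Walk down from root: E -> F -> A

Answer: E F A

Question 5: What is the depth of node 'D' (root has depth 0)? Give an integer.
Path from root to D: E -> D
Depth = number of edges = 1

Answer: 1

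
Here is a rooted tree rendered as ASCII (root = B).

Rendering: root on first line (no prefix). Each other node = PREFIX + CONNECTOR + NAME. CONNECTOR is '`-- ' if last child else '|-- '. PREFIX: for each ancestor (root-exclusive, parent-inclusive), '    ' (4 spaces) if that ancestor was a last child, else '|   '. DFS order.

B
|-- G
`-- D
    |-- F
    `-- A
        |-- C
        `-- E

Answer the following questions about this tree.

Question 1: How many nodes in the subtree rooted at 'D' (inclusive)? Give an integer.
Subtree rooted at D contains: A, C, D, E, F
Count = 5

Answer: 5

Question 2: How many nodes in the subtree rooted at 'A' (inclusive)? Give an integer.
Subtree rooted at A contains: A, C, E
Count = 3

Answer: 3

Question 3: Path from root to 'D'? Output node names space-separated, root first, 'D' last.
Answer: B D

Derivation:
Walk down from root: B -> D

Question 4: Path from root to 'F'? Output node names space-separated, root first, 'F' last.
Answer: B D F

Derivation:
Walk down from root: B -> D -> F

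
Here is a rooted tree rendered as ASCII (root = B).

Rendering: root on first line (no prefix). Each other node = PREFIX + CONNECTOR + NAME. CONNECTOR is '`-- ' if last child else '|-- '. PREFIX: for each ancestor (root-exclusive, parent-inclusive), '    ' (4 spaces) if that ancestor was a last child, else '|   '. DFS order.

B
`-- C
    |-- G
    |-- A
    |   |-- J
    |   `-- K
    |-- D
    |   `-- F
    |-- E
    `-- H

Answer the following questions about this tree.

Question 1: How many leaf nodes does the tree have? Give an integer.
Answer: 6

Derivation:
Leaves (nodes with no children): E, F, G, H, J, K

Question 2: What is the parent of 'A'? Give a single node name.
Answer: C

Derivation:
Scan adjacency: A appears as child of C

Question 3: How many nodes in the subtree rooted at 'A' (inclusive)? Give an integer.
Subtree rooted at A contains: A, J, K
Count = 3

Answer: 3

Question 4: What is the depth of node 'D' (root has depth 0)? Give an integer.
Path from root to D: B -> C -> D
Depth = number of edges = 2

Answer: 2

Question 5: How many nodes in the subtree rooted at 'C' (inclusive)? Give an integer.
Subtree rooted at C contains: A, C, D, E, F, G, H, J, K
Count = 9

Answer: 9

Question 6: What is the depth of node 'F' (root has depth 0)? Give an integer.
Answer: 3

Derivation:
Path from root to F: B -> C -> D -> F
Depth = number of edges = 3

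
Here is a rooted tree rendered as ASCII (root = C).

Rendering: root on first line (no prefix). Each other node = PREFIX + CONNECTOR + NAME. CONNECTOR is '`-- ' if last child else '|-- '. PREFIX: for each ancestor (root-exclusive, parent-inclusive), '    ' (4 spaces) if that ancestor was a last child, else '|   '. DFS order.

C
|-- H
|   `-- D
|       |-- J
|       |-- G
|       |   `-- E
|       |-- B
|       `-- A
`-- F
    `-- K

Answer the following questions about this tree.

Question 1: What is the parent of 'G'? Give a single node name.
Scan adjacency: G appears as child of D

Answer: D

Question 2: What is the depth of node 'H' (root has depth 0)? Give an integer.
Answer: 1

Derivation:
Path from root to H: C -> H
Depth = number of edges = 1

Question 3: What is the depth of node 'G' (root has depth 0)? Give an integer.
Path from root to G: C -> H -> D -> G
Depth = number of edges = 3

Answer: 3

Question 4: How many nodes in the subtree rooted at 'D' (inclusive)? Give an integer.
Answer: 6

Derivation:
Subtree rooted at D contains: A, B, D, E, G, J
Count = 6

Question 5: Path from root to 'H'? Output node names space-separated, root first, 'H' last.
Answer: C H

Derivation:
Walk down from root: C -> H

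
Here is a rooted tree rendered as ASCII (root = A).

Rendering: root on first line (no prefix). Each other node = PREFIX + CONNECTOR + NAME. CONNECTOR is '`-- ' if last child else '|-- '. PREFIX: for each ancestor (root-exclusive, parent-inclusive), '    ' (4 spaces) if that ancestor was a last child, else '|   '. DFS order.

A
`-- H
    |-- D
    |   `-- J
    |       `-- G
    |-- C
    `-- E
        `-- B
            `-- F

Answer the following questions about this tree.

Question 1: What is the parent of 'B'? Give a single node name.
Answer: E

Derivation:
Scan adjacency: B appears as child of E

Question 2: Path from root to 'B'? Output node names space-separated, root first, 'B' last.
Walk down from root: A -> H -> E -> B

Answer: A H E B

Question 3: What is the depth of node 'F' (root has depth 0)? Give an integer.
Path from root to F: A -> H -> E -> B -> F
Depth = number of edges = 4

Answer: 4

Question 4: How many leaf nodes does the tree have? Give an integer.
Answer: 3

Derivation:
Leaves (nodes with no children): C, F, G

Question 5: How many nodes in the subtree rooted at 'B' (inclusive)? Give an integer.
Answer: 2

Derivation:
Subtree rooted at B contains: B, F
Count = 2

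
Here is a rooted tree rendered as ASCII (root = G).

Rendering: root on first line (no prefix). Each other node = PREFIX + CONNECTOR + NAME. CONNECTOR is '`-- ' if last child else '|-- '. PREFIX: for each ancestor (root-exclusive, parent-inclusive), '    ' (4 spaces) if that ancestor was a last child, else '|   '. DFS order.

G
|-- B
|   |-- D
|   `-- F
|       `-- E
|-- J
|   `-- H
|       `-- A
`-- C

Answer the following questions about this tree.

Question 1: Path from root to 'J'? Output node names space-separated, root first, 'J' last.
Walk down from root: G -> J

Answer: G J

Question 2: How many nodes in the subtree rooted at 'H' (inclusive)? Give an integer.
Subtree rooted at H contains: A, H
Count = 2

Answer: 2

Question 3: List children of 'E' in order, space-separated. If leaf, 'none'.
Answer: none

Derivation:
Node E's children (from adjacency): (leaf)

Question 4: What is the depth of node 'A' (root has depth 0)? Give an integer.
Path from root to A: G -> J -> H -> A
Depth = number of edges = 3

Answer: 3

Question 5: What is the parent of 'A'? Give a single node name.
Answer: H

Derivation:
Scan adjacency: A appears as child of H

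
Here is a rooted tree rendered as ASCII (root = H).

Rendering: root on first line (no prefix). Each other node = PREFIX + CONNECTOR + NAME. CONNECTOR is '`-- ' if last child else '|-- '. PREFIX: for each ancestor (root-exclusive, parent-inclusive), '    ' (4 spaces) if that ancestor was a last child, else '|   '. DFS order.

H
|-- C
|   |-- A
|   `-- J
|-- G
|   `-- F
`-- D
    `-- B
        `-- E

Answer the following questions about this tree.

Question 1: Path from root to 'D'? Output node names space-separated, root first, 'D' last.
Walk down from root: H -> D

Answer: H D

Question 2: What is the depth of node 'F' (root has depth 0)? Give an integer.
Path from root to F: H -> G -> F
Depth = number of edges = 2

Answer: 2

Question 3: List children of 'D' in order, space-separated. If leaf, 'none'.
Node D's children (from adjacency): B

Answer: B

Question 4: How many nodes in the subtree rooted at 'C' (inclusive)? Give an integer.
Answer: 3

Derivation:
Subtree rooted at C contains: A, C, J
Count = 3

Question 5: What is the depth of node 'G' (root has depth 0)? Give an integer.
Answer: 1

Derivation:
Path from root to G: H -> G
Depth = number of edges = 1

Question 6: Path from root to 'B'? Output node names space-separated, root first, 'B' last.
Answer: H D B

Derivation:
Walk down from root: H -> D -> B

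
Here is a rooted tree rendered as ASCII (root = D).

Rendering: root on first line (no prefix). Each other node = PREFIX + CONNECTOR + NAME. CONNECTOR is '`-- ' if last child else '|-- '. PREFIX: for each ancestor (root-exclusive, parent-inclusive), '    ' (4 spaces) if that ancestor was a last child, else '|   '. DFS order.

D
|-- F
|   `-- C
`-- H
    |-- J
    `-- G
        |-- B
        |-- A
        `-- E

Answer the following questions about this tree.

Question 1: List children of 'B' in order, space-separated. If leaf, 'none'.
Answer: none

Derivation:
Node B's children (from adjacency): (leaf)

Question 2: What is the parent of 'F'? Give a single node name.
Answer: D

Derivation:
Scan adjacency: F appears as child of D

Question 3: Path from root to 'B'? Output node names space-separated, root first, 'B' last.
Walk down from root: D -> H -> G -> B

Answer: D H G B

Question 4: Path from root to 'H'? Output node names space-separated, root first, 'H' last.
Answer: D H

Derivation:
Walk down from root: D -> H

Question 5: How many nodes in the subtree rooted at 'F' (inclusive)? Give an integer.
Subtree rooted at F contains: C, F
Count = 2

Answer: 2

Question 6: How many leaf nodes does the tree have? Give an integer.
Answer: 5

Derivation:
Leaves (nodes with no children): A, B, C, E, J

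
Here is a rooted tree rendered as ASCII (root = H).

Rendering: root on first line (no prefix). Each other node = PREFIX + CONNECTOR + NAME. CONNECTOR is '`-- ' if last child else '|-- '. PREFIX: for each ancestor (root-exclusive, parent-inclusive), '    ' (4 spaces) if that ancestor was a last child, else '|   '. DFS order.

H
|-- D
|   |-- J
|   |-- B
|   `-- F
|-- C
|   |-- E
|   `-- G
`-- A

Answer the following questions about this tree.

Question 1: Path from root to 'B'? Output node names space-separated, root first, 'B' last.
Answer: H D B

Derivation:
Walk down from root: H -> D -> B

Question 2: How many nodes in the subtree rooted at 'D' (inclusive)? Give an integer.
Subtree rooted at D contains: B, D, F, J
Count = 4

Answer: 4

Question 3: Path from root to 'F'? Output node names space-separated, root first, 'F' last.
Answer: H D F

Derivation:
Walk down from root: H -> D -> F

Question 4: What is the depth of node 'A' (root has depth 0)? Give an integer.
Answer: 1

Derivation:
Path from root to A: H -> A
Depth = number of edges = 1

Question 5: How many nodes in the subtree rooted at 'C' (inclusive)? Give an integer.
Subtree rooted at C contains: C, E, G
Count = 3

Answer: 3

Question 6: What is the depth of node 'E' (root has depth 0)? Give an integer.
Answer: 2

Derivation:
Path from root to E: H -> C -> E
Depth = number of edges = 2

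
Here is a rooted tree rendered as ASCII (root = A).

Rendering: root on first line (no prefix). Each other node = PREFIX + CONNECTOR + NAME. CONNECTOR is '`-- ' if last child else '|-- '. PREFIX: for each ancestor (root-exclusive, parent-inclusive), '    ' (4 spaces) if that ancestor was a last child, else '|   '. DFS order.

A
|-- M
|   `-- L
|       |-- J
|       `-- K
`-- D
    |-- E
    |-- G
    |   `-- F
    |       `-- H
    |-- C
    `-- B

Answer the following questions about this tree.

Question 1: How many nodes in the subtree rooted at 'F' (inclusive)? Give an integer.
Answer: 2

Derivation:
Subtree rooted at F contains: F, H
Count = 2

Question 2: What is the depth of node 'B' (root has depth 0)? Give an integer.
Answer: 2

Derivation:
Path from root to B: A -> D -> B
Depth = number of edges = 2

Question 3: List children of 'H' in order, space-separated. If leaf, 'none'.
Node H's children (from adjacency): (leaf)

Answer: none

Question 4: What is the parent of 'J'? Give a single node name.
Answer: L

Derivation:
Scan adjacency: J appears as child of L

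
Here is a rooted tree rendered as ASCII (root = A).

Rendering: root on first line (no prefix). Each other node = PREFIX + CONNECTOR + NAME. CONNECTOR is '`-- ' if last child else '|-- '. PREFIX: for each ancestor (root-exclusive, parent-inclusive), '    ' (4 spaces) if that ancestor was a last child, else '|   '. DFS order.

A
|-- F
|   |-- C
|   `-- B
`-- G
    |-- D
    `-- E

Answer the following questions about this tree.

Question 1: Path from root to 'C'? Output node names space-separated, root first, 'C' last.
Walk down from root: A -> F -> C

Answer: A F C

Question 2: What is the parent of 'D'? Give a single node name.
Scan adjacency: D appears as child of G

Answer: G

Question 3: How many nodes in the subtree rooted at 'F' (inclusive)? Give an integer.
Answer: 3

Derivation:
Subtree rooted at F contains: B, C, F
Count = 3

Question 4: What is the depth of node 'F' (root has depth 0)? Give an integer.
Path from root to F: A -> F
Depth = number of edges = 1

Answer: 1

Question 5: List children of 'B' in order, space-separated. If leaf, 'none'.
Node B's children (from adjacency): (leaf)

Answer: none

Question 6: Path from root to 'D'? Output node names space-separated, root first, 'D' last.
Answer: A G D

Derivation:
Walk down from root: A -> G -> D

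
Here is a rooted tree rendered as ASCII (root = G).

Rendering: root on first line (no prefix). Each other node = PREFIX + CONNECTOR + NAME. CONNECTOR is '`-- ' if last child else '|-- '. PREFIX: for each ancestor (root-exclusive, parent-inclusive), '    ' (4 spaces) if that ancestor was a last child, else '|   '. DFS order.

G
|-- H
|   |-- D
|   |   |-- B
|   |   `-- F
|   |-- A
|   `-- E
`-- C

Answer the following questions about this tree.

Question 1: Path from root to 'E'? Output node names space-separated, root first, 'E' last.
Walk down from root: G -> H -> E

Answer: G H E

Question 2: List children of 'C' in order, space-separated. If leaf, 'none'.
Answer: none

Derivation:
Node C's children (from adjacency): (leaf)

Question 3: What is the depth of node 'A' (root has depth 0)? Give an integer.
Path from root to A: G -> H -> A
Depth = number of edges = 2

Answer: 2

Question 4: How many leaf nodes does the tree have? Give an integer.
Answer: 5

Derivation:
Leaves (nodes with no children): A, B, C, E, F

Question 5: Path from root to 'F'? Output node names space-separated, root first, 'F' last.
Walk down from root: G -> H -> D -> F

Answer: G H D F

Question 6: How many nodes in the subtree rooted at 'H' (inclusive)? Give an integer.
Subtree rooted at H contains: A, B, D, E, F, H
Count = 6

Answer: 6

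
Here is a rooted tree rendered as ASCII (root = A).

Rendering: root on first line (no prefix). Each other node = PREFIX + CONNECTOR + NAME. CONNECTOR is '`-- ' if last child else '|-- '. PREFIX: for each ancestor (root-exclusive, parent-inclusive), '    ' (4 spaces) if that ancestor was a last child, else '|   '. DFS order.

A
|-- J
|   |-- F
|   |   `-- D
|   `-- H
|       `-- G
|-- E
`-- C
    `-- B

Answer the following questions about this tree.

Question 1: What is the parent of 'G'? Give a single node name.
Scan adjacency: G appears as child of H

Answer: H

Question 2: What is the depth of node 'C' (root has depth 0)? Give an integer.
Path from root to C: A -> C
Depth = number of edges = 1

Answer: 1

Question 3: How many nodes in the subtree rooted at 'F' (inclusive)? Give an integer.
Subtree rooted at F contains: D, F
Count = 2

Answer: 2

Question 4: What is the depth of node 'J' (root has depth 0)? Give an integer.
Path from root to J: A -> J
Depth = number of edges = 1

Answer: 1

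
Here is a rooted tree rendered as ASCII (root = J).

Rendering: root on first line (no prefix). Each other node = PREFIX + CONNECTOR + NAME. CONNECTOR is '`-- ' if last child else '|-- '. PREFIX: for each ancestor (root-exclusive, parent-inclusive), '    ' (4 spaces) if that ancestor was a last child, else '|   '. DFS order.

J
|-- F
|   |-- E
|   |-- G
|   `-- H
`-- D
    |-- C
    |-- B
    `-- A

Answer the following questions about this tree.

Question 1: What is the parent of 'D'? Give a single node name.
Scan adjacency: D appears as child of J

Answer: J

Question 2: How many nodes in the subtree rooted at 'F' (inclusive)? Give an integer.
Subtree rooted at F contains: E, F, G, H
Count = 4

Answer: 4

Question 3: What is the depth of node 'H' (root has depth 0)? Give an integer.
Path from root to H: J -> F -> H
Depth = number of edges = 2

Answer: 2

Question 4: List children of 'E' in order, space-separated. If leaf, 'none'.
Answer: none

Derivation:
Node E's children (from adjacency): (leaf)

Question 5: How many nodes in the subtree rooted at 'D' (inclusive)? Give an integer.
Subtree rooted at D contains: A, B, C, D
Count = 4

Answer: 4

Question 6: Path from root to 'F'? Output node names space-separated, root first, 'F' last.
Walk down from root: J -> F

Answer: J F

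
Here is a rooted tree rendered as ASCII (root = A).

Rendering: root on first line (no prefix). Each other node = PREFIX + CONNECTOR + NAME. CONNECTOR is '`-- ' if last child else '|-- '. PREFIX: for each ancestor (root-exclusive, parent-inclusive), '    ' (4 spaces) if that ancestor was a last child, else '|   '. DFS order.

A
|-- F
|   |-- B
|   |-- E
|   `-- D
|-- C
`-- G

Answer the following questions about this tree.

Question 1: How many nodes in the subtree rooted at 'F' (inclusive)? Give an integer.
Answer: 4

Derivation:
Subtree rooted at F contains: B, D, E, F
Count = 4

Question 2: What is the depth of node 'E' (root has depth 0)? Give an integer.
Answer: 2

Derivation:
Path from root to E: A -> F -> E
Depth = number of edges = 2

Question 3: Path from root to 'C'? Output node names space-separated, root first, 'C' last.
Answer: A C

Derivation:
Walk down from root: A -> C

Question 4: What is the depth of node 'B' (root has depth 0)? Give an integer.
Answer: 2

Derivation:
Path from root to B: A -> F -> B
Depth = number of edges = 2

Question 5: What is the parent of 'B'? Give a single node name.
Answer: F

Derivation:
Scan adjacency: B appears as child of F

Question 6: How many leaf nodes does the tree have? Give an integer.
Leaves (nodes with no children): B, C, D, E, G

Answer: 5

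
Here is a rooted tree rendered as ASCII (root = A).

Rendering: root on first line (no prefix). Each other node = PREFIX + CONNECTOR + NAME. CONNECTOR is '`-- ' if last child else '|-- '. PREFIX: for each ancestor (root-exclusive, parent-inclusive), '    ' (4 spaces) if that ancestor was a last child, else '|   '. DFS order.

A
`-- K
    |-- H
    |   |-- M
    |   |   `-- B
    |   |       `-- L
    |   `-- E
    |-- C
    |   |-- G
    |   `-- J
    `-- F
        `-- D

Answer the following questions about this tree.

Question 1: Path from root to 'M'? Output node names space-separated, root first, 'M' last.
Walk down from root: A -> K -> H -> M

Answer: A K H M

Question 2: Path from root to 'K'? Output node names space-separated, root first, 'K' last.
Walk down from root: A -> K

Answer: A K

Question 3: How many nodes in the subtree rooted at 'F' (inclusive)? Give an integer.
Answer: 2

Derivation:
Subtree rooted at F contains: D, F
Count = 2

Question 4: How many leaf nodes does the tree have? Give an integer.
Answer: 5

Derivation:
Leaves (nodes with no children): D, E, G, J, L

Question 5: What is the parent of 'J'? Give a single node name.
Scan adjacency: J appears as child of C

Answer: C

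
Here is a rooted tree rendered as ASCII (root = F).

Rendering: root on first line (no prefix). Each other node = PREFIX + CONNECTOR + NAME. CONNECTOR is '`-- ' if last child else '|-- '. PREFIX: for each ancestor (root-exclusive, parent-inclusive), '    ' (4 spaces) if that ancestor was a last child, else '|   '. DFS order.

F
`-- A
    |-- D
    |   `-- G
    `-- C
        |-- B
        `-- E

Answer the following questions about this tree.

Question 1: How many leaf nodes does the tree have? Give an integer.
Leaves (nodes with no children): B, E, G

Answer: 3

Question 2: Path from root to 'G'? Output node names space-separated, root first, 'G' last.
Answer: F A D G

Derivation:
Walk down from root: F -> A -> D -> G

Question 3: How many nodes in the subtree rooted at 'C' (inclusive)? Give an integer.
Answer: 3

Derivation:
Subtree rooted at C contains: B, C, E
Count = 3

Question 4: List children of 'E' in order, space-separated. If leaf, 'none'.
Answer: none

Derivation:
Node E's children (from adjacency): (leaf)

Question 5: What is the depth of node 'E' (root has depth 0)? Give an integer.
Answer: 3

Derivation:
Path from root to E: F -> A -> C -> E
Depth = number of edges = 3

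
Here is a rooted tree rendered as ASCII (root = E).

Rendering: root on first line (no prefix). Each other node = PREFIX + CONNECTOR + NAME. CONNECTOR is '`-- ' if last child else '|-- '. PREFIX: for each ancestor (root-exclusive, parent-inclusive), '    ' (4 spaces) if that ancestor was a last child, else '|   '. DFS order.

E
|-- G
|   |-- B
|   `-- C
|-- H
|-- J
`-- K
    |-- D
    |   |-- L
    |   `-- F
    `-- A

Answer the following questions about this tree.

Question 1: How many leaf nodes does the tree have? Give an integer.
Answer: 7

Derivation:
Leaves (nodes with no children): A, B, C, F, H, J, L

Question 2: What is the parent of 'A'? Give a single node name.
Scan adjacency: A appears as child of K

Answer: K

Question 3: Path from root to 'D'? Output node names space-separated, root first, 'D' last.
Walk down from root: E -> K -> D

Answer: E K D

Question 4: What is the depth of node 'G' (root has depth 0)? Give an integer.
Answer: 1

Derivation:
Path from root to G: E -> G
Depth = number of edges = 1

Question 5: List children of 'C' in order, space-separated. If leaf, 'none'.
Answer: none

Derivation:
Node C's children (from adjacency): (leaf)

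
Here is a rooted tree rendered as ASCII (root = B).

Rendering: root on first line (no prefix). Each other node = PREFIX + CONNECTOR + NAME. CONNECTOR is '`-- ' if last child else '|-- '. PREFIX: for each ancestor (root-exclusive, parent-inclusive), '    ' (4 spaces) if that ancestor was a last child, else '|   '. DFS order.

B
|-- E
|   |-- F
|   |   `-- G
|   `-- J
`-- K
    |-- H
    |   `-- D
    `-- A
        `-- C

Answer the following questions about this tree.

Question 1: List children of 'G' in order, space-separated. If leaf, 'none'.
Answer: none

Derivation:
Node G's children (from adjacency): (leaf)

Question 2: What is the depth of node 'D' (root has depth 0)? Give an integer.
Path from root to D: B -> K -> H -> D
Depth = number of edges = 3

Answer: 3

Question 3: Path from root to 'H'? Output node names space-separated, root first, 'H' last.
Answer: B K H

Derivation:
Walk down from root: B -> K -> H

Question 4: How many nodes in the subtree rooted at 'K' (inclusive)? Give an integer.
Subtree rooted at K contains: A, C, D, H, K
Count = 5

Answer: 5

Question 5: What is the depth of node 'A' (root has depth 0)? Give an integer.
Answer: 2

Derivation:
Path from root to A: B -> K -> A
Depth = number of edges = 2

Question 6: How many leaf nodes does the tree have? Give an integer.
Leaves (nodes with no children): C, D, G, J

Answer: 4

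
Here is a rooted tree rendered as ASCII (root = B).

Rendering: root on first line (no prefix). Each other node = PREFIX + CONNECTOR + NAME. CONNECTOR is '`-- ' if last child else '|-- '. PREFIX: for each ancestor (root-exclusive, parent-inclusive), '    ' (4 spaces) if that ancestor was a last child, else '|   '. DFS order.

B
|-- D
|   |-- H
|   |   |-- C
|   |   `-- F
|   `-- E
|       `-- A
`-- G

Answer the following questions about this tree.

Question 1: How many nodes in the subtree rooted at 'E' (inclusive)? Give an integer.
Subtree rooted at E contains: A, E
Count = 2

Answer: 2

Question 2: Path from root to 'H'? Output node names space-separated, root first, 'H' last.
Answer: B D H

Derivation:
Walk down from root: B -> D -> H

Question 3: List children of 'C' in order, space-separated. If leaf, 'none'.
Node C's children (from adjacency): (leaf)

Answer: none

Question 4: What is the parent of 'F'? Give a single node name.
Answer: H

Derivation:
Scan adjacency: F appears as child of H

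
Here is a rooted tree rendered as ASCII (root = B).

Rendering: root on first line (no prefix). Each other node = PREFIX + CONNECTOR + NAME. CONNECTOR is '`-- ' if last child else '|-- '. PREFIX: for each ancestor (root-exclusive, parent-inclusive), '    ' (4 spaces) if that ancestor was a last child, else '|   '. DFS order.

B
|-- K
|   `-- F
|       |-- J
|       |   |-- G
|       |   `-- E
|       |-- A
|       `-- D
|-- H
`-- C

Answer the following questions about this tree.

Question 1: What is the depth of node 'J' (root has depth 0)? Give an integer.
Path from root to J: B -> K -> F -> J
Depth = number of edges = 3

Answer: 3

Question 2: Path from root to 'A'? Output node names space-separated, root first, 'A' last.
Answer: B K F A

Derivation:
Walk down from root: B -> K -> F -> A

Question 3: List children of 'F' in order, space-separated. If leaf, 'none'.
Node F's children (from adjacency): J, A, D

Answer: J A D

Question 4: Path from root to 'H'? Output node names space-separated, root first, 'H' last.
Walk down from root: B -> H

Answer: B H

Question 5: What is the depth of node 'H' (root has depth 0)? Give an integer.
Path from root to H: B -> H
Depth = number of edges = 1

Answer: 1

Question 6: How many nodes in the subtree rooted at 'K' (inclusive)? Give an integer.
Answer: 7

Derivation:
Subtree rooted at K contains: A, D, E, F, G, J, K
Count = 7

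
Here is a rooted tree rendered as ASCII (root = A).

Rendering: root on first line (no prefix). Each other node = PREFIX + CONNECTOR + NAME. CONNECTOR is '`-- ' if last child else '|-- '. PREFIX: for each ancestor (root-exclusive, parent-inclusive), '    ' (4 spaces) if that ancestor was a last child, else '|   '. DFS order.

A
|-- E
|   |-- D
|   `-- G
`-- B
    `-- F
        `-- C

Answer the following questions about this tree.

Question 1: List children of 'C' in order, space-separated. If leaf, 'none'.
Answer: none

Derivation:
Node C's children (from adjacency): (leaf)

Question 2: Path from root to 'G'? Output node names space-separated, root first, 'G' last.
Walk down from root: A -> E -> G

Answer: A E G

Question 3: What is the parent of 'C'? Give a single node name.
Answer: F

Derivation:
Scan adjacency: C appears as child of F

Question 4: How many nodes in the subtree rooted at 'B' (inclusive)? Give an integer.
Subtree rooted at B contains: B, C, F
Count = 3

Answer: 3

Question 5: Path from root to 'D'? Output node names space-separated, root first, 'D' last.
Answer: A E D

Derivation:
Walk down from root: A -> E -> D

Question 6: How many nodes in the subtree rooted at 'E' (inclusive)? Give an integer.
Answer: 3

Derivation:
Subtree rooted at E contains: D, E, G
Count = 3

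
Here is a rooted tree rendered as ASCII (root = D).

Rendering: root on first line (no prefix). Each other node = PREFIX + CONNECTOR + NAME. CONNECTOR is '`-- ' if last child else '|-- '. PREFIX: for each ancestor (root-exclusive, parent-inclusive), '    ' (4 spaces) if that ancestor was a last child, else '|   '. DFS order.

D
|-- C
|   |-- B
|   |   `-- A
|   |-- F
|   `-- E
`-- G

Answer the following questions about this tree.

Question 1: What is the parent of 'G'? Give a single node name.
Scan adjacency: G appears as child of D

Answer: D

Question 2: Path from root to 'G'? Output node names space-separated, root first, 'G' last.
Answer: D G

Derivation:
Walk down from root: D -> G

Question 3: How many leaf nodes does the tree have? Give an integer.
Answer: 4

Derivation:
Leaves (nodes with no children): A, E, F, G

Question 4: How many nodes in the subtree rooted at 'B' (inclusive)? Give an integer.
Subtree rooted at B contains: A, B
Count = 2

Answer: 2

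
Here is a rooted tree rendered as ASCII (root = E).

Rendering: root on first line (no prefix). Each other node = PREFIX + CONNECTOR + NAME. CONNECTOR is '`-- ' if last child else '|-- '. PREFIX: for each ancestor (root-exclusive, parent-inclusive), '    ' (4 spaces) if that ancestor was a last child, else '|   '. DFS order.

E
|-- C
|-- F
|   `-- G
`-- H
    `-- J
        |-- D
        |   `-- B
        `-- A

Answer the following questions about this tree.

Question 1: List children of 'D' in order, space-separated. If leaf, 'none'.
Answer: B

Derivation:
Node D's children (from adjacency): B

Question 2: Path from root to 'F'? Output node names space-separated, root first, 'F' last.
Walk down from root: E -> F

Answer: E F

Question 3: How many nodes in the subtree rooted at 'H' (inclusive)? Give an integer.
Answer: 5

Derivation:
Subtree rooted at H contains: A, B, D, H, J
Count = 5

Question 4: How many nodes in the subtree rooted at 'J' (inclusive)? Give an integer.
Subtree rooted at J contains: A, B, D, J
Count = 4

Answer: 4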